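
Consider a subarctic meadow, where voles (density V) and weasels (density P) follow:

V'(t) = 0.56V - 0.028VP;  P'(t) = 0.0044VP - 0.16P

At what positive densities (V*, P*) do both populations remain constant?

V* ≈ 36.4, P* ≈ 20

Set dP/dt = 0 with P > 0: 0.0044V - 0.16 = 0, so V* = 0.16/0.0044 = 36.4.
Set dV/dt = 0 with V > 0: 0.56 - 0.028P = 0, so P* = 0.56/0.028 = 20.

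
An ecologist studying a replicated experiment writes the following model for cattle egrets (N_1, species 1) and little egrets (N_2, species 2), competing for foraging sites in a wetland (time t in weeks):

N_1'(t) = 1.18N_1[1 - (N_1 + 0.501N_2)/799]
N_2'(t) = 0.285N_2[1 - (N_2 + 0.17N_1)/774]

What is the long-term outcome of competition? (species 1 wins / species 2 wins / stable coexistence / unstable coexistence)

Compare the nullcline intercepts: K1/α12 = 799/0.501 = 1590 > K2 = 774; K2/α21 = 774/0.17 = 4550 > K1 = 799.
Since both inequalities hold, each species can invade when rare, so the interior equilibrium is stable.

stable coexistence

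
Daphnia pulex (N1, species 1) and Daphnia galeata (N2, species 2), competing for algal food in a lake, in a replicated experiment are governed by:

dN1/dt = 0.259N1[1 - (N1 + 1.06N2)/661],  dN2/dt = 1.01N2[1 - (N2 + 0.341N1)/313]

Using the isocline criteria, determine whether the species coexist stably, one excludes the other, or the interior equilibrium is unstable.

Compare the nullcline intercepts: K1/α12 = 661/1.06 = 624 > K2 = 313; K2/α21 = 313/0.341 = 918 > K1 = 661.
Since both inequalities hold, each species can invade when rare, so the interior equilibrium is stable.

stable coexistence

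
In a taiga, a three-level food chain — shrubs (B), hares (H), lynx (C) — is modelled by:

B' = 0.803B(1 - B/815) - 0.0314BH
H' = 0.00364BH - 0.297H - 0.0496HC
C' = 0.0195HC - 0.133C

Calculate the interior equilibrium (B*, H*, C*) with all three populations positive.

From dC/dt = 0: 0.0195H* = 0.133, so H* = 6.82.
From dB/dt = 0: 0.803(1 - B*/815) = 0.0314·6.82, giving B* = 815·(1 - 0.267) = 598.
From dH/dt = 0: 0.00364·598 - 0.297 = 0.0496C*, so C* = 1.88/0.0496 = 37.9.

B* ≈ 598, H* ≈ 6.82, C* ≈ 37.9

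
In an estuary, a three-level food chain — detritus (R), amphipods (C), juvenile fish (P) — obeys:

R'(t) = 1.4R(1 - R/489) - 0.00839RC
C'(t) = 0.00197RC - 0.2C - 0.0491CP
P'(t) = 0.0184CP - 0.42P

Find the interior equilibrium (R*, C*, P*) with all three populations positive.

R* ≈ 422, C* ≈ 22.8, P* ≈ 12.9

From dP/dt = 0: 0.0184C* = 0.42, so C* = 22.8.
From dR/dt = 0: 1.4(1 - R*/489) = 0.00839·22.8, giving R* = 489·(1 - 0.137) = 422.
From dC/dt = 0: 0.00197·422 - 0.2 = 0.0491P*, so P* = 0.632/0.0491 = 12.9.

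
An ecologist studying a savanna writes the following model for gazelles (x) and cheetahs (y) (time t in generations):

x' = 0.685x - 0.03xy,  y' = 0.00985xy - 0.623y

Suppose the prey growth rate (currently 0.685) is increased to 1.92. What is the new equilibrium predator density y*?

At the interior fixed point, setting dx/dt = 0 with x > 0 fixes y* = (prey growth rate)/(xy coefficient) — independent of the other coefficients.
With the change, y* = 1.92/0.03 = 64; it rises from 22.8.

y* ≈ 64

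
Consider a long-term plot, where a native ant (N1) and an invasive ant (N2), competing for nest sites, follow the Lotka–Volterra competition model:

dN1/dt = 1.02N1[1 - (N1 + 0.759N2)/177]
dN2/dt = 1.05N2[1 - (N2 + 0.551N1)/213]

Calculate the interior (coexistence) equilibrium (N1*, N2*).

Setting both brackets to zero gives the nullclines N1 + 0.759N2 = 177 and 0.551N1 + N2 = 213.
Substituting N2 = 213 - 0.551N1 into the first: N1(1 - 0.759·0.551) = 177 - 0.759·213.
So N1* = 15.3/0.582 = 26.4, and then N2* = 213 - 0.551·26.4 = 198.

N1* ≈ 26.4, N2* ≈ 198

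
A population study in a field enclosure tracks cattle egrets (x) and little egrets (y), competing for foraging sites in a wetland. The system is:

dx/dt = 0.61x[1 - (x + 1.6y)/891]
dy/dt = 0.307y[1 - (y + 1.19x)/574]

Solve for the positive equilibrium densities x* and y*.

x* ≈ 30.3, y* ≈ 538

Setting both brackets to zero gives the nullclines x + 1.6y = 891 and 1.19x + y = 574.
Substituting y = 574 - 1.19x into the first: x(1 - 1.6·1.19) = 891 - 1.6·574.
So x* = -27.4/-0.904 = 30.3, and then y* = 574 - 1.19·30.3 = 538.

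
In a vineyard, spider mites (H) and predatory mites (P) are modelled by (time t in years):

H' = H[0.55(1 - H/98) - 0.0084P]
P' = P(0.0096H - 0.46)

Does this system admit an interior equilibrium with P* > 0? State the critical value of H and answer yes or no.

The predator equation gives dP/dt > 0 only when H > 0.46/0.0096 = 47.9.
Without the predator, H → K = 98. Since 98 > 47.9, the predator can invade and persist.

Threshold H = 47.9; K > 47.9, so yes, the predator persists.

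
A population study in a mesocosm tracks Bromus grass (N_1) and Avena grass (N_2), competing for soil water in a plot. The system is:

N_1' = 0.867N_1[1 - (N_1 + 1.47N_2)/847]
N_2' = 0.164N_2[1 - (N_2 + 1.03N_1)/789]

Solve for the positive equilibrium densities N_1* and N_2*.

N_1* ≈ 609, N_2* ≈ 162

Setting both brackets to zero gives the nullclines N_1 + 1.47N_2 = 847 and 1.03N_1 + N_2 = 789.
Substituting N_2 = 789 - 1.03N_1 into the first: N_1(1 - 1.47·1.03) = 847 - 1.47·789.
So N_1* = -313/-0.514 = 609, and then N_2* = 789 - 1.03·609 = 162.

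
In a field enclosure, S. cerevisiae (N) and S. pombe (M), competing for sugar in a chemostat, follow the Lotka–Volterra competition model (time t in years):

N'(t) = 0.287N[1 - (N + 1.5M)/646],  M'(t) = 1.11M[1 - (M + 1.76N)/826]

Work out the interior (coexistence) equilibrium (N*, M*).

N* ≈ 362, M* ≈ 190

Setting both brackets to zero gives the nullclines N + 1.5M = 646 and 1.76N + M = 826.
Substituting M = 826 - 1.76N into the first: N(1 - 1.5·1.76) = 646 - 1.5·826.
So N* = -593/-1.64 = 362, and then M* = 826 - 1.76·362 = 190.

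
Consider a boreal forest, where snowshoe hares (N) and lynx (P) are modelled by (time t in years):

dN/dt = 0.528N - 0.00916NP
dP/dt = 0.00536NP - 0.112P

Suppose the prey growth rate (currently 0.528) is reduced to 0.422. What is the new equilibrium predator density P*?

P* ≈ 46.1

At the interior fixed point, setting dN/dt = 0 with N > 0 fixes P* = (prey growth rate)/(NP coefficient) — independent of the other coefficients.
With the change, P* = 0.422/0.00916 = 46.1; it falls from 57.6.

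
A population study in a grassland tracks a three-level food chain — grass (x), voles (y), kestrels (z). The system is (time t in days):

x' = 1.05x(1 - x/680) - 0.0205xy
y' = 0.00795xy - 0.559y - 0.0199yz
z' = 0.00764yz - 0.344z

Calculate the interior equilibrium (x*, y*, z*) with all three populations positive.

From dz/dt = 0: 0.00764y* = 0.344, so y* = 45.
From dx/dt = 0: 1.05(1 - x*/680) = 0.0205·45, giving x* = 680·(1 - 0.879) = 82.2.
From dy/dt = 0: 0.00795·82.2 - 0.559 = 0.0199z*, so z* = 0.0947/0.0199 = 4.76.

x* ≈ 82.2, y* ≈ 45, z* ≈ 4.76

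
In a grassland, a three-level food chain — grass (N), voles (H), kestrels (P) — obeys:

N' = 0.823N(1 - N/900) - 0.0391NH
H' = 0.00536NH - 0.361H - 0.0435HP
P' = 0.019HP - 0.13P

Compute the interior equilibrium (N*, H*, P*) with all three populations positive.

N* ≈ 607, H* ≈ 6.84, P* ≈ 66.5

From dP/dt = 0: 0.019H* = 0.13, so H* = 6.84.
From dN/dt = 0: 0.823(1 - N*/900) = 0.0391·6.84, giving N* = 900·(1 - 0.325) = 607.
From dH/dt = 0: 0.00536·607 - 0.361 = 0.0435P*, so P* = 2.89/0.0435 = 66.5.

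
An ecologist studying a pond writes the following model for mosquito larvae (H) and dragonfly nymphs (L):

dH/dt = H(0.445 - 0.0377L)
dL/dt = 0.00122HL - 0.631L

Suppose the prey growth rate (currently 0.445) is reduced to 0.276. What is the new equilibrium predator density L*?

L* ≈ 7.32

At the interior fixed point, setting dH/dt = 0 with H > 0 fixes L* = (prey growth rate)/(HL coefficient) — independent of the other coefficients.
With the change, L* = 0.276/0.0377 = 7.32; it falls from 11.8.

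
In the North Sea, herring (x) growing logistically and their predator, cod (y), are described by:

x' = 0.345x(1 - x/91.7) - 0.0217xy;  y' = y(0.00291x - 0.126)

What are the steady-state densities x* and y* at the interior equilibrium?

From dy/dt = 0 with y > 0: 0.00291x* = 0.126, so x* = 43.3.
Substitute into dx/dt = 0: 0.345(1 - 43.3/91.7) = 0.0217y*.
The bracket is 0.528, giving y* = 0.182/0.0217 = 8.39.

x* ≈ 43.3, y* ≈ 8.39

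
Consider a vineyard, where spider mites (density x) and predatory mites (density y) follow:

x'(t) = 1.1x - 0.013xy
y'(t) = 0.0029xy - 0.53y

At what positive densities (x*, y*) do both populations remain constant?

x* ≈ 183, y* ≈ 84.6

Set dy/dt = 0 with y > 0: 0.0029x - 0.53 = 0, so x* = 0.53/0.0029 = 183.
Set dx/dt = 0 with x > 0: 1.1 - 0.013y = 0, so y* = 1.1/0.013 = 84.6.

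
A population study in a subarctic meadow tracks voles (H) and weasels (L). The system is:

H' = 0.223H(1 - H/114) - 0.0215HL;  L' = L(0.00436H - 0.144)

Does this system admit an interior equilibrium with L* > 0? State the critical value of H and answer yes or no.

Threshold H = 33; K > 33, so yes, the predator persists.

The predator equation gives dL/dt > 0 only when H > 0.144/0.00436 = 33.
Without the predator, H → K = 114. Since 114 > 33, the predator can invade and persist.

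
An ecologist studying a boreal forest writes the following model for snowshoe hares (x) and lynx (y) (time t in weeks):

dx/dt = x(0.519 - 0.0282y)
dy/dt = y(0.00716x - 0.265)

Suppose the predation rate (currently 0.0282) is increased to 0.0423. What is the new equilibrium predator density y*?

y* ≈ 12.3

At the interior fixed point, setting dx/dt = 0 with x > 0 fixes y* = (prey growth rate)/(xy coefficient) — independent of the other coefficients.
With the change, y* = 0.519/0.0423 = 12.3; it falls from 18.4.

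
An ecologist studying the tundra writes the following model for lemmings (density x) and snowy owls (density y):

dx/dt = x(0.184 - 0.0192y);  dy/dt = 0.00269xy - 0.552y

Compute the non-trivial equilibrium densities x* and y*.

Set dy/dt = 0 with y > 0: 0.00269x - 0.552 = 0, so x* = 0.552/0.00269 = 205.
Set dx/dt = 0 with x > 0: 0.184 - 0.0192y = 0, so y* = 0.184/0.0192 = 9.58.

x* ≈ 205, y* ≈ 9.58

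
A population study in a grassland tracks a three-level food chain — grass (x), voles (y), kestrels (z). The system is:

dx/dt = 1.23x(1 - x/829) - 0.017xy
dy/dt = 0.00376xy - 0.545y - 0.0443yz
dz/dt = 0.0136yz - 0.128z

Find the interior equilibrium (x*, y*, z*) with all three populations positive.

x* ≈ 721, y* ≈ 9.41, z* ≈ 48.9

From dz/dt = 0: 0.0136y* = 0.128, so y* = 9.41.
From dx/dt = 0: 1.23(1 - x*/829) = 0.017·9.41, giving x* = 829·(1 - 0.13) = 721.
From dy/dt = 0: 0.00376·721 - 0.545 = 0.0443z*, so z* = 2.17/0.0443 = 48.9.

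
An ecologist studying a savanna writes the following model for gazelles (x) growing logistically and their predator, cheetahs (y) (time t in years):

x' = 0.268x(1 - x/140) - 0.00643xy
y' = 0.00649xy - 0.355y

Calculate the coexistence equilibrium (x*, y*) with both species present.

From dy/dt = 0 with y > 0: 0.00649x* = 0.355, so x* = 54.7.
Substitute into dx/dt = 0: 0.268(1 - 54.7/140) = 0.00643y*.
The bracket is 0.609, giving y* = 0.163/0.00643 = 25.4.

x* ≈ 54.7, y* ≈ 25.4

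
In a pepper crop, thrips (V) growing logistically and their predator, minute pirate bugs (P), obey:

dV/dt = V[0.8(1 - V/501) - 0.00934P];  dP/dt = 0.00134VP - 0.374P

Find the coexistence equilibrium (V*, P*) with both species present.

From dP/dt = 0 with P > 0: 0.00134V* = 0.374, so V* = 279.
Substitute into dV/dt = 0: 0.8(1 - 279/501) = 0.00934P*.
The bracket is 0.443, giving P* = 0.354/0.00934 = 37.9.

V* ≈ 279, P* ≈ 37.9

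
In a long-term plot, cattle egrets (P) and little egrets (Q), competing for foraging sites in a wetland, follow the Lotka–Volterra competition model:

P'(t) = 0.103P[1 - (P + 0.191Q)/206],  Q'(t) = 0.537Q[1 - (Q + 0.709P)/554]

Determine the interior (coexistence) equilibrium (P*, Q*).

P* ≈ 116, Q* ≈ 472

Setting both brackets to zero gives the nullclines P + 0.191Q = 206 and 0.709P + Q = 554.
Substituting Q = 554 - 0.709P into the first: P(1 - 0.191·0.709) = 206 - 0.191·554.
So P* = 100/0.865 = 116, and then Q* = 554 - 0.709·116 = 472.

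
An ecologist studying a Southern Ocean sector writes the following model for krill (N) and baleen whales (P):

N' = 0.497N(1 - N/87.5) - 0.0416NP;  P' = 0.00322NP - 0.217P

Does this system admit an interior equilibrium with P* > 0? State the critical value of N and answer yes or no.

The predator equation gives dP/dt > 0 only when N > 0.217/0.00322 = 67.4.
Without the predator, N → K = 87.5. Since 87.5 > 67.4, the predator can invade and persist.

Threshold N = 67.4; K > 67.4, so yes, the predator persists.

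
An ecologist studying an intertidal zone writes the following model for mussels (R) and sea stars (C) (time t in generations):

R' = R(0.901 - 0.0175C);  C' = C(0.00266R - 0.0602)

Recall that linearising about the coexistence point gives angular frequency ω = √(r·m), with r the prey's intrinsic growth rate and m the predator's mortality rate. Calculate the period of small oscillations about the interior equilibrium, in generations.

T ≈ 27 generations

Here r = 0.901 and m = 0.0602, so r·m = 0.0542.
ω = √0.0542 = 0.233 per generation, hence T = 2π/ω ≈ 27 generations.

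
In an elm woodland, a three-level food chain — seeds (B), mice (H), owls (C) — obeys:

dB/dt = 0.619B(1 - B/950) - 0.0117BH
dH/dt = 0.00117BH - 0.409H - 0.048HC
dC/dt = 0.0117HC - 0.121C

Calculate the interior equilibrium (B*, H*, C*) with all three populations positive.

From dC/dt = 0: 0.0117H* = 0.121, so H* = 10.3.
From dB/dt = 0: 0.619(1 - B*/950) = 0.0117·10.3, giving B* = 950·(1 - 0.195) = 764.
From dH/dt = 0: 0.00117·764 - 0.409 = 0.048C*, so C* = 0.485/0.048 = 10.1.

B* ≈ 764, H* ≈ 10.3, C* ≈ 10.1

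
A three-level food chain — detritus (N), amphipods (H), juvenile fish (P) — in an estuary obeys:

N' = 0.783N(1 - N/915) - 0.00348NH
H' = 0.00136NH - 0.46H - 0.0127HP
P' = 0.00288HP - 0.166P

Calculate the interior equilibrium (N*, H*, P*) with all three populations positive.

N* ≈ 681, H* ≈ 57.6, P* ≈ 36.7

From dP/dt = 0: 0.00288H* = 0.166, so H* = 57.6.
From dN/dt = 0: 0.783(1 - N*/915) = 0.00348·57.6, giving N* = 915·(1 - 0.256) = 681.
From dH/dt = 0: 0.00136·681 - 0.46 = 0.0127P*, so P* = 0.466/0.0127 = 36.7.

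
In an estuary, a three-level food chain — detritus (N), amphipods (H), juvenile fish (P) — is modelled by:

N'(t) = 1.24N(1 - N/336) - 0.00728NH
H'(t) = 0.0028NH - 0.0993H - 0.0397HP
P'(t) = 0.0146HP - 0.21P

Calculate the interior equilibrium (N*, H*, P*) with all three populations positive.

From dP/dt = 0: 0.0146H* = 0.21, so H* = 14.4.
From dN/dt = 0: 1.24(1 - N*/336) = 0.00728·14.4, giving N* = 336·(1 - 0.0844) = 308.
From dH/dt = 0: 0.0028·308 - 0.0993 = 0.0397P*, so P* = 0.762/0.0397 = 19.2.

N* ≈ 308, H* ≈ 14.4, P* ≈ 19.2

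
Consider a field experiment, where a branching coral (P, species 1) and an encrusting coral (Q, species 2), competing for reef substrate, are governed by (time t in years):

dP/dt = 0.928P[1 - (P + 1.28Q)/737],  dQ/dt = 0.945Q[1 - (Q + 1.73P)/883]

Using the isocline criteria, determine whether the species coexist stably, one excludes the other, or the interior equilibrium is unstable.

Compare the nullcline intercepts: K1/α12 = 737/1.28 = 576 < K2 = 883; K2/α21 = 883/1.73 = 510 < K1 = 737.
Since both are reversed, neither can invade when rare; the interior point is a saddle.

unstable coexistence (outcome depends on initial conditions)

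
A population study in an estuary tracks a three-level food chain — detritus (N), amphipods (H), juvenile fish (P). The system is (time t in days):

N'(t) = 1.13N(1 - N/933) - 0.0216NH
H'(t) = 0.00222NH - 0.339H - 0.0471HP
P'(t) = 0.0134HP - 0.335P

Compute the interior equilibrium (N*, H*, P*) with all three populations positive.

From dP/dt = 0: 0.0134H* = 0.335, so H* = 25.
From dN/dt = 0: 1.13(1 - N*/933) = 0.0216·25, giving N* = 933·(1 - 0.478) = 487.
From dH/dt = 0: 0.00222·487 - 0.339 = 0.0471P*, so P* = 0.742/0.0471 = 15.8.

N* ≈ 487, H* ≈ 25, P* ≈ 15.8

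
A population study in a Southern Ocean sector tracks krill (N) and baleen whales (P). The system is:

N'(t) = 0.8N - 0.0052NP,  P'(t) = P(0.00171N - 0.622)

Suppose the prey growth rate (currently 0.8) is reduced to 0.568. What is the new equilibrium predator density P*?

P* ≈ 109

At the interior fixed point, setting dN/dt = 0 with N > 0 fixes P* = (prey growth rate)/(NP coefficient) — independent of the other coefficients.
With the change, P* = 0.568/0.0052 = 109; it falls from 154.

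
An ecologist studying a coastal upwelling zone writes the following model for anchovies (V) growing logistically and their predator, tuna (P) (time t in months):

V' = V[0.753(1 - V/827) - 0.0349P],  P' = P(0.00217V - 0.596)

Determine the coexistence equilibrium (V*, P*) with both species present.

From dP/dt = 0 with P > 0: 0.00217V* = 0.596, so V* = 275.
Substitute into dV/dt = 0: 0.753(1 - 275/827) = 0.0349P*.
The bracket is 0.668, giving P* = 0.503/0.0349 = 14.4.

V* ≈ 275, P* ≈ 14.4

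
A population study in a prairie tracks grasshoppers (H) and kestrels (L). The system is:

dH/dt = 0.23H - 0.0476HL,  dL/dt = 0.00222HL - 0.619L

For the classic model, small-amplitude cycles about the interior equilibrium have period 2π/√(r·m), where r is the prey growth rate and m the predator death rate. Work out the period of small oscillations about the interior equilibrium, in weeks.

Here r = 0.23 and m = 0.619, so r·m = 0.142.
ω = √0.142 = 0.377 per week, hence T = 2π/ω ≈ 16.7 weeks.

T ≈ 16.7 weeks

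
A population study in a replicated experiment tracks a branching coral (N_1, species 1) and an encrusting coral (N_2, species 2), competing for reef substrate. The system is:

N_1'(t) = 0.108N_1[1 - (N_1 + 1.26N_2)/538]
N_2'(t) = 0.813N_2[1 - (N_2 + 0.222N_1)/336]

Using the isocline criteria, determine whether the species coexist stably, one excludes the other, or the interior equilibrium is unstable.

Compare the nullcline intercepts: K1/α12 = 538/1.26 = 427 > K2 = 336; K2/α21 = 336/0.222 = 1510 > K1 = 538.
Since both inequalities hold, each species can invade when rare, so the interior equilibrium is stable.

stable coexistence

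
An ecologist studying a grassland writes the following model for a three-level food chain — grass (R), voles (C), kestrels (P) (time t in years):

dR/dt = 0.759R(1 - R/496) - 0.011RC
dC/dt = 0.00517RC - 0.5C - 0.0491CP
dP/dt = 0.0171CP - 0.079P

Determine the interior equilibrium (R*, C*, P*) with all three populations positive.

R* ≈ 463, C* ≈ 4.62, P* ≈ 38.5

From dP/dt = 0: 0.0171C* = 0.079, so C* = 4.62.
From dR/dt = 0: 0.759(1 - R*/496) = 0.011·4.62, giving R* = 496·(1 - 0.067) = 463.
From dC/dt = 0: 0.00517·463 - 0.5 = 0.0491P*, so P* = 1.89/0.0491 = 38.5.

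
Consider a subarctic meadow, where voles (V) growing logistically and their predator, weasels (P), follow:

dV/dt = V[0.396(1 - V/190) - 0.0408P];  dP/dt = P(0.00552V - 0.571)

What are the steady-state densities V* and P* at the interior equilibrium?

V* ≈ 103, P* ≈ 4.42

From dP/dt = 0 with P > 0: 0.00552V* = 0.571, so V* = 103.
Substitute into dV/dt = 0: 0.396(1 - 103/190) = 0.0408P*.
The bracket is 0.456, giving P* = 0.18/0.0408 = 4.42.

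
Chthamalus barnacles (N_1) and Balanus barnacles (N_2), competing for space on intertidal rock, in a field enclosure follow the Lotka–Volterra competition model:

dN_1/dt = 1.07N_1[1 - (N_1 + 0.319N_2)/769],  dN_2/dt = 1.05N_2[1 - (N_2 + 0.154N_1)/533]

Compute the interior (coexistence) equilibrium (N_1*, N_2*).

Setting both brackets to zero gives the nullclines N_1 + 0.319N_2 = 769 and 0.154N_1 + N_2 = 533.
Substituting N_2 = 533 - 0.154N_1 into the first: N_1(1 - 0.319·0.154) = 769 - 0.319·533.
So N_1* = 599/0.951 = 630, and then N_2* = 533 - 0.154·630 = 436.

N_1* ≈ 630, N_2* ≈ 436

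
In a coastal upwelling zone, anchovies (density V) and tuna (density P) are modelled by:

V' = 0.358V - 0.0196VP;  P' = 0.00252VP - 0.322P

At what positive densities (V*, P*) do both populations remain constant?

Set dP/dt = 0 with P > 0: 0.00252V - 0.322 = 0, so V* = 0.322/0.00252 = 128.
Set dV/dt = 0 with V > 0: 0.358 - 0.0196P = 0, so P* = 0.358/0.0196 = 18.3.

V* ≈ 128, P* ≈ 18.3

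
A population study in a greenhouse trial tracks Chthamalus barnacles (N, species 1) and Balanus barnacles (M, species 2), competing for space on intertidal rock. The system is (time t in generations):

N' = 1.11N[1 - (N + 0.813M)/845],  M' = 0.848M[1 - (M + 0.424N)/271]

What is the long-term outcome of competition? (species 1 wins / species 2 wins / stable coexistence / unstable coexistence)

species 1 excludes species 2

Compare the nullcline intercepts: K1/α12 = 845/0.813 = 1040 > K2 = 271; K2/α21 = 271/0.424 = 639 < K1 = 845.
Since the inequalities point opposite ways, species 1 can invade but species 2 cannot.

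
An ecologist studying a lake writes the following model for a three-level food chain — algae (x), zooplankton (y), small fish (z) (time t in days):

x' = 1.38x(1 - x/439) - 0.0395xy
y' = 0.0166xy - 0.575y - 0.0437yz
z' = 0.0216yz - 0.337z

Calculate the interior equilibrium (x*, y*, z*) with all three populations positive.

x* ≈ 243, y* ≈ 15.6, z* ≈ 79.1

From dz/dt = 0: 0.0216y* = 0.337, so y* = 15.6.
From dx/dt = 0: 1.38(1 - x*/439) = 0.0395·15.6, giving x* = 439·(1 - 0.447) = 243.
From dy/dt = 0: 0.0166·243 - 0.575 = 0.0437z*, so z* = 3.46/0.0437 = 79.1.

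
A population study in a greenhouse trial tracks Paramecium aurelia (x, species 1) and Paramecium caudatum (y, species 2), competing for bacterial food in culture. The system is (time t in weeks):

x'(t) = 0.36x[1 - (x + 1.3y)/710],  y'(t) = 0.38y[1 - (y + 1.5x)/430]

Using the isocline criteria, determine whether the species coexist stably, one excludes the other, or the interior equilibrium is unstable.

Compare the nullcline intercepts: K1/α12 = 710/1.3 = 546 > K2 = 430; K2/α21 = 430/1.5 = 287 < K1 = 710.
Since the inequalities point opposite ways, species 1 can invade but species 2 cannot.

species 1 excludes species 2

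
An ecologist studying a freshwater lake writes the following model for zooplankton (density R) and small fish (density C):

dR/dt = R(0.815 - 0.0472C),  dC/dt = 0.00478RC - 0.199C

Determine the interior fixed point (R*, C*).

R* ≈ 41.6, C* ≈ 17.3

Set dC/dt = 0 with C > 0: 0.00478R - 0.199 = 0, so R* = 0.199/0.00478 = 41.6.
Set dR/dt = 0 with R > 0: 0.815 - 0.0472C = 0, so C* = 0.815/0.0472 = 17.3.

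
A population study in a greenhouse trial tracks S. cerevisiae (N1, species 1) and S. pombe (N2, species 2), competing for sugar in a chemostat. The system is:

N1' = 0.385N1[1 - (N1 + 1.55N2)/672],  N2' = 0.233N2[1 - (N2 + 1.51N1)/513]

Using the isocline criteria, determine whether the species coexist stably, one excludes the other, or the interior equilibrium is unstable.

Compare the nullcline intercepts: K1/α12 = 672/1.55 = 434 < K2 = 513; K2/α21 = 513/1.51 = 340 < K1 = 672.
Since both are reversed, neither can invade when rare; the interior point is a saddle.

unstable coexistence (outcome depends on initial conditions)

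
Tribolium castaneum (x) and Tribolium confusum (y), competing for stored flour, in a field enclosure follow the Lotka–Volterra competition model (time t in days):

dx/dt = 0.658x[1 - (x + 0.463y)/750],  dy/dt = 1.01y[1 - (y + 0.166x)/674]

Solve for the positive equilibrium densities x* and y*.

x* ≈ 474, y* ≈ 595

Setting both brackets to zero gives the nullclines x + 0.463y = 750 and 0.166x + y = 674.
Substituting y = 674 - 0.166x into the first: x(1 - 0.463·0.166) = 750 - 0.463·674.
So x* = 438/0.923 = 474, and then y* = 674 - 0.166·474 = 595.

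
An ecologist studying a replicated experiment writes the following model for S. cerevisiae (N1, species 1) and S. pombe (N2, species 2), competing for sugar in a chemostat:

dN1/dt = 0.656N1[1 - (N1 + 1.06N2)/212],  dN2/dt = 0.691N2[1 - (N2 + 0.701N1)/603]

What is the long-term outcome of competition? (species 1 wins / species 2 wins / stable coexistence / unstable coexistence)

Compare the nullcline intercepts: K1/α12 = 212/1.06 = 200 < K2 = 603; K2/α21 = 603/0.701 = 860 > K1 = 212.
Since the inequalities point opposite ways, species 2 can invade but species 1 cannot.

species 2 excludes species 1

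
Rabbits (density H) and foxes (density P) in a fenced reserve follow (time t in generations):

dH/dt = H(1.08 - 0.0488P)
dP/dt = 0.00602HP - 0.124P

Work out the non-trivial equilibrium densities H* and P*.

H* ≈ 20.6, P* ≈ 22.1

Set dP/dt = 0 with P > 0: 0.00602H - 0.124 = 0, so H* = 0.124/0.00602 = 20.6.
Set dH/dt = 0 with H > 0: 1.08 - 0.0488P = 0, so P* = 1.08/0.0488 = 22.1.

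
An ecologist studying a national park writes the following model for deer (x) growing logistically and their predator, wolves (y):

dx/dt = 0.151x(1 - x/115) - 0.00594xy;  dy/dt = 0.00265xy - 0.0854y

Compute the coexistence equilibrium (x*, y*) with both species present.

x* ≈ 32.2, y* ≈ 18.3

From dy/dt = 0 with y > 0: 0.00265x* = 0.0854, so x* = 32.2.
Substitute into dx/dt = 0: 0.151(1 - 32.2/115) = 0.00594y*.
The bracket is 0.72, giving y* = 0.109/0.00594 = 18.3.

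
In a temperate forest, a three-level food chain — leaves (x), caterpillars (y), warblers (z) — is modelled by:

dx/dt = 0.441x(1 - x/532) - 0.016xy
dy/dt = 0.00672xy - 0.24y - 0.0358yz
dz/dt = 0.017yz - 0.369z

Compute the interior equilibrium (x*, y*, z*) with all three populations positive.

From dz/dt = 0: 0.017y* = 0.369, so y* = 21.7.
From dx/dt = 0: 0.441(1 - x*/532) = 0.016·21.7, giving x* = 532·(1 - 0.788) = 113.
From dy/dt = 0: 0.00672·113 - 0.24 = 0.0358z*, so z* = 0.52/0.0358 = 14.5.

x* ≈ 113, y* ≈ 21.7, z* ≈ 14.5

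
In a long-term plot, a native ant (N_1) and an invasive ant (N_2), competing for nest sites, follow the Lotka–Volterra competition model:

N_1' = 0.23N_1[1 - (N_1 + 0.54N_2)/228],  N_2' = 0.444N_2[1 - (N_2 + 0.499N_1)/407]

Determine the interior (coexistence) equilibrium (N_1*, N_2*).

Setting both brackets to zero gives the nullclines N_1 + 0.54N_2 = 228 and 0.499N_1 + N_2 = 407.
Substituting N_2 = 407 - 0.499N_1 into the first: N_1(1 - 0.54·0.499) = 228 - 0.54·407.
So N_1* = 8.22/0.731 = 11.3, and then N_2* = 407 - 0.499·11.3 = 401.

N_1* ≈ 11.3, N_2* ≈ 401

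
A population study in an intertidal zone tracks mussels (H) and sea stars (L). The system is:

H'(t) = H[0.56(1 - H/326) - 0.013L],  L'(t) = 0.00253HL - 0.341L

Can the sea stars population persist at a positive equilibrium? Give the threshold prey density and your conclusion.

The predator equation gives dL/dt > 0 only when H > 0.341/0.00253 = 135.
Without the predator, H → K = 326. Since 326 > 135, the predator can invade and persist.

Threshold H = 135; K > 135, so yes, the predator persists.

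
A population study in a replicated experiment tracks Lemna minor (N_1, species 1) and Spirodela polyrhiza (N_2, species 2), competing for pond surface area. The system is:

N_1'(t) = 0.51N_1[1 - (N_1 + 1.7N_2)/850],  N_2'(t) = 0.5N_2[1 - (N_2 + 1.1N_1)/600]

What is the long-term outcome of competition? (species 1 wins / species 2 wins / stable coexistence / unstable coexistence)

Compare the nullcline intercepts: K1/α12 = 850/1.7 = 500 < K2 = 600; K2/α21 = 600/1.1 = 545 < K1 = 850.
Since both are reversed, neither can invade when rare; the interior point is a saddle.

unstable coexistence (outcome depends on initial conditions)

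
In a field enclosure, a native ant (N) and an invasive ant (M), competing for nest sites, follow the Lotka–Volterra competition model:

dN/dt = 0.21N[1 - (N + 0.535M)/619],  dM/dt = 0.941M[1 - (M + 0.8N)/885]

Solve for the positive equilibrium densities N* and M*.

N* ≈ 254, M* ≈ 681

Setting both brackets to zero gives the nullclines N + 0.535M = 619 and 0.8N + M = 885.
Substituting M = 885 - 0.8N into the first: N(1 - 0.535·0.8) = 619 - 0.535·885.
So N* = 146/0.572 = 254, and then M* = 885 - 0.8·254 = 681.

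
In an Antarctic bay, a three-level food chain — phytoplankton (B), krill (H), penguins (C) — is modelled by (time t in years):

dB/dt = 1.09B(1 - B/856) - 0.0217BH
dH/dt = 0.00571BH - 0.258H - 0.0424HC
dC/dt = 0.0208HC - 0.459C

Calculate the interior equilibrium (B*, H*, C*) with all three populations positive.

From dC/dt = 0: 0.0208H* = 0.459, so H* = 22.1.
From dB/dt = 0: 1.09(1 - B*/856) = 0.0217·22.1, giving B* = 856·(1 - 0.439) = 480.
From dH/dt = 0: 0.00571·480 - 0.258 = 0.0424C*, so C* = 2.48/0.0424 = 58.5.

B* ≈ 480, H* ≈ 22.1, C* ≈ 58.5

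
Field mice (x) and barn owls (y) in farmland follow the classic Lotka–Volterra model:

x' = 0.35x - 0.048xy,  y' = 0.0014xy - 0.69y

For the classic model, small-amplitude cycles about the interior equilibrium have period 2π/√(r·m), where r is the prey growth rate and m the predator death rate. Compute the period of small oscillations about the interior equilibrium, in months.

T ≈ 12.8 months

Here r = 0.35 and m = 0.69, so r·m = 0.241.
ω = √0.241 = 0.491 per month, hence T = 2π/ω ≈ 12.8 months.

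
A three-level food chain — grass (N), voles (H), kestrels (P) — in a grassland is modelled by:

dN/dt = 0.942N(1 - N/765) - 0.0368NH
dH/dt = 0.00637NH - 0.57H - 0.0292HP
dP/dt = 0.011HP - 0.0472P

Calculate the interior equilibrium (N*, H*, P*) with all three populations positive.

N* ≈ 637, H* ≈ 4.29, P* ≈ 119

From dP/dt = 0: 0.011H* = 0.0472, so H* = 4.29.
From dN/dt = 0: 0.942(1 - N*/765) = 0.0368·4.29, giving N* = 765·(1 - 0.168) = 637.
From dH/dt = 0: 0.00637·637 - 0.57 = 0.0292P*, so P* = 3.49/0.0292 = 119.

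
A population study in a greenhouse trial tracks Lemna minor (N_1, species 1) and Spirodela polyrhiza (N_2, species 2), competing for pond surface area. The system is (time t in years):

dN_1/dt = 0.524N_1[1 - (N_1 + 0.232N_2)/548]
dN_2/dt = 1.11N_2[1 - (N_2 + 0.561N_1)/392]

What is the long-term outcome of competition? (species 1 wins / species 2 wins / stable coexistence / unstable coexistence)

Compare the nullcline intercepts: K1/α12 = 548/0.232 = 2360 > K2 = 392; K2/α21 = 392/0.561 = 699 > K1 = 548.
Since both inequalities hold, each species can invade when rare, so the interior equilibrium is stable.

stable coexistence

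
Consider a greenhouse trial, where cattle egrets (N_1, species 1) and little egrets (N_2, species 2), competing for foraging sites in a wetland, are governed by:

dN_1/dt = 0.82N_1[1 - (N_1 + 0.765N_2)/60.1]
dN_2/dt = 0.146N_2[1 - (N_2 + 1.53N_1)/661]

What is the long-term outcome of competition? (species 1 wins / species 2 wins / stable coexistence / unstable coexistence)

Compare the nullcline intercepts: K1/α12 = 60.1/0.765 = 78.6 < K2 = 661; K2/α21 = 661/1.53 = 432 > K1 = 60.1.
Since the inequalities point opposite ways, species 2 can invade but species 1 cannot.

species 2 excludes species 1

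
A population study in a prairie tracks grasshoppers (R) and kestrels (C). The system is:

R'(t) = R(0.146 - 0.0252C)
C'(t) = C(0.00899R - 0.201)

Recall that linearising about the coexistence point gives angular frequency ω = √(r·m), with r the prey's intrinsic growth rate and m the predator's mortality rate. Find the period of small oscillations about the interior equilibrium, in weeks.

T ≈ 36.7 weeks

Here r = 0.146 and m = 0.201, so r·m = 0.0293.
ω = √0.0293 = 0.171 per week, hence T = 2π/ω ≈ 36.7 weeks.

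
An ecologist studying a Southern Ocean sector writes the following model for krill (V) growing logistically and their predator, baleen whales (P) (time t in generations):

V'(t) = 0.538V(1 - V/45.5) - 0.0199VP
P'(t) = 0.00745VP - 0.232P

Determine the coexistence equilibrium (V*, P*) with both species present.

From dP/dt = 0 with P > 0: 0.00745V* = 0.232, so V* = 31.1.
Substitute into dV/dt = 0: 0.538(1 - 31.1/45.5) = 0.0199P*.
The bracket is 0.316, giving P* = 0.17/0.0199 = 8.53.

V* ≈ 31.1, P* ≈ 8.53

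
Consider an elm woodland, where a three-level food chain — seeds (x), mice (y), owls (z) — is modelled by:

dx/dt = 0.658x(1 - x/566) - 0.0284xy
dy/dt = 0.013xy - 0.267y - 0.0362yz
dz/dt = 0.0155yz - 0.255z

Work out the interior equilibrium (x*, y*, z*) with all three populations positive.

From dz/dt = 0: 0.0155y* = 0.255, so y* = 16.5.
From dx/dt = 0: 0.658(1 - x*/566) = 0.0284·16.5, giving x* = 566·(1 - 0.71) = 164.
From dy/dt = 0: 0.013·164 - 0.267 = 0.0362z*, so z* = 1.87/0.0362 = 51.6.

x* ≈ 164, y* ≈ 16.5, z* ≈ 51.6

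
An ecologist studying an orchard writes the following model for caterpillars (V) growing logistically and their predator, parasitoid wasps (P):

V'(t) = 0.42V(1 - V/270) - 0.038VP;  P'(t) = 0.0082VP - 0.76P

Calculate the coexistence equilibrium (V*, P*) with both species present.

From dP/dt = 0 with P > 0: 0.0082V* = 0.76, so V* = 92.7.
Substitute into dV/dt = 0: 0.42(1 - 92.7/270) = 0.038P*.
The bracket is 0.657, giving P* = 0.276/0.038 = 7.26.

V* ≈ 92.7, P* ≈ 7.26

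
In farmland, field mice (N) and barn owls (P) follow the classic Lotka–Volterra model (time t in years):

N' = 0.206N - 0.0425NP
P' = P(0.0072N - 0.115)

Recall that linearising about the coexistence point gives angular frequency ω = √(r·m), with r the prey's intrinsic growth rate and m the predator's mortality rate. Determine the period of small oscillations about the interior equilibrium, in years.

T ≈ 40.8 years

Here r = 0.206 and m = 0.115, so r·m = 0.0237.
ω = √0.0237 = 0.154 per year, hence T = 2π/ω ≈ 40.8 years.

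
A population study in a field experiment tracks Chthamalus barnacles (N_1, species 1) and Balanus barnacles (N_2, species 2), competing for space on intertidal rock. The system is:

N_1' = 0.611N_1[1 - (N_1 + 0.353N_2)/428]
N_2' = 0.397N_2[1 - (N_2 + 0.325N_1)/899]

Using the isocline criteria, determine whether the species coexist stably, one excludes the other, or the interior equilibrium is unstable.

stable coexistence

Compare the nullcline intercepts: K1/α12 = 428/0.353 = 1210 > K2 = 899; K2/α21 = 899/0.325 = 2770 > K1 = 428.
Since both inequalities hold, each species can invade when rare, so the interior equilibrium is stable.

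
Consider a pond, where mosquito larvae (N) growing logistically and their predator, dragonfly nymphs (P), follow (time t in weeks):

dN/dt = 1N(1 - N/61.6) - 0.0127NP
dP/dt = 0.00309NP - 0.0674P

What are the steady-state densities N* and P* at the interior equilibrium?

N* ≈ 21.8, P* ≈ 50.9

From dP/dt = 0 with P > 0: 0.00309N* = 0.0674, so N* = 21.8.
Substitute into dN/dt = 0: 1(1 - 21.8/61.6) = 0.0127P*.
The bracket is 0.646, giving P* = 0.646/0.0127 = 50.9.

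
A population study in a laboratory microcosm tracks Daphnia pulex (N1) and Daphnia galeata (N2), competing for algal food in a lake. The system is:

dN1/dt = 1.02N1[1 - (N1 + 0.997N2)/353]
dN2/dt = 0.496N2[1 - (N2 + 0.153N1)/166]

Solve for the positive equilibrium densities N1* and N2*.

Setting both brackets to zero gives the nullclines N1 + 0.997N2 = 353 and 0.153N1 + N2 = 166.
Substituting N2 = 166 - 0.153N1 into the first: N1(1 - 0.997·0.153) = 353 - 0.997·166.
So N1* = 187/0.847 = 221, and then N2* = 166 - 0.153·221 = 132.

N1* ≈ 221, N2* ≈ 132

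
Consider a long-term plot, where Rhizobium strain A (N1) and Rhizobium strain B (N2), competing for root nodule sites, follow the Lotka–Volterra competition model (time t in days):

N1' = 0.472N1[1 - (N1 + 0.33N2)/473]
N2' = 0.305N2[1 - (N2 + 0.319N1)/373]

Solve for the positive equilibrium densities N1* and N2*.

Setting both brackets to zero gives the nullclines N1 + 0.33N2 = 473 and 0.319N1 + N2 = 373.
Substituting N2 = 373 - 0.319N1 into the first: N1(1 - 0.33·0.319) = 473 - 0.33·373.
So N1* = 350/0.895 = 391, and then N2* = 373 - 0.319·391 = 248.

N1* ≈ 391, N2* ≈ 248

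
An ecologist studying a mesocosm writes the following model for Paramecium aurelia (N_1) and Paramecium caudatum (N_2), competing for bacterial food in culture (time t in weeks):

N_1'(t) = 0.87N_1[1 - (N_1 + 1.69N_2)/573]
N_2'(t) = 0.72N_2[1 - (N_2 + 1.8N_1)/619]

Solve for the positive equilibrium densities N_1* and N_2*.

N_1* ≈ 232, N_2* ≈ 202

Setting both brackets to zero gives the nullclines N_1 + 1.69N_2 = 573 and 1.8N_1 + N_2 = 619.
Substituting N_2 = 619 - 1.8N_1 into the first: N_1(1 - 1.69·1.8) = 573 - 1.69·619.
So N_1* = -473/-2.04 = 232, and then N_2* = 619 - 1.8·232 = 202.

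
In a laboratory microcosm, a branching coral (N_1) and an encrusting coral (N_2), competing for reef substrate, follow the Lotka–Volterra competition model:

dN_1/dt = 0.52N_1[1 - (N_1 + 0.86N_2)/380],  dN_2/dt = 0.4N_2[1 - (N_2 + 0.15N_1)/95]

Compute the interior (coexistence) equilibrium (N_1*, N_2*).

N_1* ≈ 342, N_2* ≈ 43.6

Setting both brackets to zero gives the nullclines N_1 + 0.86N_2 = 380 and 0.15N_1 + N_2 = 95.
Substituting N_2 = 95 - 0.15N_1 into the first: N_1(1 - 0.86·0.15) = 380 - 0.86·95.
So N_1* = 298/0.871 = 342, and then N_2* = 95 - 0.15·342 = 43.6.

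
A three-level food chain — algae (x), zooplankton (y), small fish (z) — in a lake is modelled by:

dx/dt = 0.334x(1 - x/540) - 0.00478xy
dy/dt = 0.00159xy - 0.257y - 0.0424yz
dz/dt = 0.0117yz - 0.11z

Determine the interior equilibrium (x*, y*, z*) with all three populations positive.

From dz/dt = 0: 0.0117y* = 0.11, so y* = 9.4.
From dx/dt = 0: 0.334(1 - x*/540) = 0.00478·9.4, giving x* = 540·(1 - 0.135) = 467.
From dy/dt = 0: 0.00159·467 - 0.257 = 0.0424z*, so z* = 0.486/0.0424 = 11.5.

x* ≈ 467, y* ≈ 9.4, z* ≈ 11.5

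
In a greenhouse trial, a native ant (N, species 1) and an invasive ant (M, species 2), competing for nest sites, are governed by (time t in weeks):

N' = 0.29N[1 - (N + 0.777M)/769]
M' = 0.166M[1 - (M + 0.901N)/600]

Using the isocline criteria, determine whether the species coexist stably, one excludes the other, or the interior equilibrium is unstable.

Compare the nullcline intercepts: K1/α12 = 769/0.777 = 990 > K2 = 600; K2/α21 = 600/0.901 = 666 < K1 = 769.
Since the inequalities point opposite ways, species 1 can invade but species 2 cannot.

species 1 excludes species 2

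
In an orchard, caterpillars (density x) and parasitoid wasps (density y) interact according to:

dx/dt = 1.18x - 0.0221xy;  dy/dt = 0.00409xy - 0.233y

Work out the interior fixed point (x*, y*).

Set dy/dt = 0 with y > 0: 0.00409x - 0.233 = 0, so x* = 0.233/0.00409 = 57.
Set dx/dt = 0 with x > 0: 1.18 - 0.0221y = 0, so y* = 1.18/0.0221 = 53.4.

x* ≈ 57, y* ≈ 53.4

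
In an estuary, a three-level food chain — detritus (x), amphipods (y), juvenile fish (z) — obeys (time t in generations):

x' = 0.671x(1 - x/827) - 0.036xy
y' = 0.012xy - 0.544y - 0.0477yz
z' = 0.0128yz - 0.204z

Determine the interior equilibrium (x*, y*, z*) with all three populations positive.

From dz/dt = 0: 0.0128y* = 0.204, so y* = 15.9.
From dx/dt = 0: 0.671(1 - x*/827) = 0.036·15.9, giving x* = 827·(1 - 0.855) = 120.
From dy/dt = 0: 0.012·120 - 0.544 = 0.0477z*, so z* = 0.894/0.0477 = 18.7.

x* ≈ 120, y* ≈ 15.9, z* ≈ 18.7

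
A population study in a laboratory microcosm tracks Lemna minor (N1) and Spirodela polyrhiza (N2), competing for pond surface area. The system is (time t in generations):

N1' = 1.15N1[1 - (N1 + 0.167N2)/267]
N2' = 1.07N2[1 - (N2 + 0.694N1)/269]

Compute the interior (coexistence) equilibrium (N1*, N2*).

N1* ≈ 251, N2* ≈ 94.7

Setting both brackets to zero gives the nullclines N1 + 0.167N2 = 267 and 0.694N1 + N2 = 269.
Substituting N2 = 269 - 0.694N1 into the first: N1(1 - 0.167·0.694) = 267 - 0.167·269.
So N1* = 222/0.884 = 251, and then N2* = 269 - 0.694·251 = 94.7.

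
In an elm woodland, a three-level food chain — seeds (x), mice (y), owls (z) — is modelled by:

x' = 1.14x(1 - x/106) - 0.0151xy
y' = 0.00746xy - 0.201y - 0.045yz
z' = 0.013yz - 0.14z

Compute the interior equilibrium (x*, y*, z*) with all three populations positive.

x* ≈ 90.9, y* ≈ 10.8, z* ≈ 10.6

From dz/dt = 0: 0.013y* = 0.14, so y* = 10.8.
From dx/dt = 0: 1.14(1 - x*/106) = 0.0151·10.8, giving x* = 106·(1 - 0.143) = 90.9.
From dy/dt = 0: 0.00746·90.9 - 0.201 = 0.045z*, so z* = 0.477/0.045 = 10.6.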